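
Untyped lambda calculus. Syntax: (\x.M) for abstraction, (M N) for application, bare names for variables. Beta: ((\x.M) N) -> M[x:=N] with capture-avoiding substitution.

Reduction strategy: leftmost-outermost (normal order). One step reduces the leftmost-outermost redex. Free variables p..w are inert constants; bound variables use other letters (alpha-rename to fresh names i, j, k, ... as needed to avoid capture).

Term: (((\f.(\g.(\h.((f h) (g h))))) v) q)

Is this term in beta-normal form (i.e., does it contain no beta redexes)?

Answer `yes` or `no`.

Answer: no

Derivation:
Term: (((\f.(\g.(\h.((f h) (g h))))) v) q)
Found 1 beta redex(es).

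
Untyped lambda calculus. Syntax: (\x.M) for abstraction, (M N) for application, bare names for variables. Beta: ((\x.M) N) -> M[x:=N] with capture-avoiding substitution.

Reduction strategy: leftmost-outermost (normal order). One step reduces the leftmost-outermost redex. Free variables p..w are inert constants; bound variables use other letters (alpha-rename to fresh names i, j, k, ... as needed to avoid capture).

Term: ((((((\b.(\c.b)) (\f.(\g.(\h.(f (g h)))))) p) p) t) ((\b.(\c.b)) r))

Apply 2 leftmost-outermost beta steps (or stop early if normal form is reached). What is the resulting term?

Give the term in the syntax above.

Step 0: ((((((\b.(\c.b)) (\f.(\g.(\h.(f (g h)))))) p) p) t) ((\b.(\c.b)) r))
Step 1: (((((\c.(\f.(\g.(\h.(f (g h)))))) p) p) t) ((\b.(\c.b)) r))
Step 2: ((((\f.(\g.(\h.(f (g h))))) p) t) ((\b.(\c.b)) r))

Answer: ((((\f.(\g.(\h.(f (g h))))) p) t) ((\b.(\c.b)) r))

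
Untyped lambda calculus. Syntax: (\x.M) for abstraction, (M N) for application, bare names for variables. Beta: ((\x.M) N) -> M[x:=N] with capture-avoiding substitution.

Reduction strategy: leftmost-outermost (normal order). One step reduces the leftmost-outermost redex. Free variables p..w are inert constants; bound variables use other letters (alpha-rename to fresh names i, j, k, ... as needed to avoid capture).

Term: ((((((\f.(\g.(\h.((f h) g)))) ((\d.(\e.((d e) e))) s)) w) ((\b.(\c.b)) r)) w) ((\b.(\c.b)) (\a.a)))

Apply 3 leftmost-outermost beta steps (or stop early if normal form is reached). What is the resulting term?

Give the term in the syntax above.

Answer: ((((((\d.(\e.((d e) e))) s) ((\b.(\c.b)) r)) w) w) ((\b.(\c.b)) (\a.a)))

Derivation:
Step 0: ((((((\f.(\g.(\h.((f h) g)))) ((\d.(\e.((d e) e))) s)) w) ((\b.(\c.b)) r)) w) ((\b.(\c.b)) (\a.a)))
Step 1: (((((\g.(\h.((((\d.(\e.((d e) e))) s) h) g))) w) ((\b.(\c.b)) r)) w) ((\b.(\c.b)) (\a.a)))
Step 2: ((((\h.((((\d.(\e.((d e) e))) s) h) w)) ((\b.(\c.b)) r)) w) ((\b.(\c.b)) (\a.a)))
Step 3: ((((((\d.(\e.((d e) e))) s) ((\b.(\c.b)) r)) w) w) ((\b.(\c.b)) (\a.a)))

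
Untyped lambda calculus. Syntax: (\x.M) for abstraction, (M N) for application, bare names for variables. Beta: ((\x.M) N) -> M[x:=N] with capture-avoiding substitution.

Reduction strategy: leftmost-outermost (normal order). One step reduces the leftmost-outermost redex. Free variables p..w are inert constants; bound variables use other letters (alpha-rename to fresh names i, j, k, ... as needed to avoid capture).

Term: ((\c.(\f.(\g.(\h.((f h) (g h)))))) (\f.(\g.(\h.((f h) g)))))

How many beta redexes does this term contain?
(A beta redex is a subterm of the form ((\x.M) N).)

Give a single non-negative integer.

Answer: 1

Derivation:
Term: ((\c.(\f.(\g.(\h.((f h) (g h)))))) (\f.(\g.(\h.((f h) g)))))
  Redex: ((\c.(\f.(\g.(\h.((f h) (g h)))))) (\f.(\g.(\h.((f h) g)))))
Total redexes: 1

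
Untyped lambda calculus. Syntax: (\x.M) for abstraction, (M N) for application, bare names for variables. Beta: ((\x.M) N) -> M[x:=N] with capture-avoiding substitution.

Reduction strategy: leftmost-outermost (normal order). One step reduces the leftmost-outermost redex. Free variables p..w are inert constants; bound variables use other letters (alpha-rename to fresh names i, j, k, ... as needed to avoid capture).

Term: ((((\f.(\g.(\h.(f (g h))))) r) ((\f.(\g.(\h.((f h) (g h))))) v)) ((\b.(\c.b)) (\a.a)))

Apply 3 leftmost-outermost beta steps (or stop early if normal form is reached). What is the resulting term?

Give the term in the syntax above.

Answer: (r (((\f.(\g.(\h.((f h) (g h))))) v) ((\b.(\c.b)) (\a.a))))

Derivation:
Step 0: ((((\f.(\g.(\h.(f (g h))))) r) ((\f.(\g.(\h.((f h) (g h))))) v)) ((\b.(\c.b)) (\a.a)))
Step 1: (((\g.(\h.(r (g h)))) ((\f.(\g.(\h.((f h) (g h))))) v)) ((\b.(\c.b)) (\a.a)))
Step 2: ((\h.(r (((\f.(\g.(\h.((f h) (g h))))) v) h))) ((\b.(\c.b)) (\a.a)))
Step 3: (r (((\f.(\g.(\h.((f h) (g h))))) v) ((\b.(\c.b)) (\a.a))))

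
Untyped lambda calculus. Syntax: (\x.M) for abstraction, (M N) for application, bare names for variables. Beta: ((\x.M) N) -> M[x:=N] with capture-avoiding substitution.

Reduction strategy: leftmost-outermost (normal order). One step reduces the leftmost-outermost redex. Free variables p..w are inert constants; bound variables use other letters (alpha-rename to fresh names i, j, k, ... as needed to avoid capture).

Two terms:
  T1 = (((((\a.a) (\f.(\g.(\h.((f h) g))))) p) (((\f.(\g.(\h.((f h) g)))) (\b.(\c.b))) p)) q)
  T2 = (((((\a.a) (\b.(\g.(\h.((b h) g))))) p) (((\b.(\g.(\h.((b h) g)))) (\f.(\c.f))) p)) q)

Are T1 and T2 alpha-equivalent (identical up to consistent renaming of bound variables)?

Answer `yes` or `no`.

Term 1: (((((\a.a) (\f.(\g.(\h.((f h) g))))) p) (((\f.(\g.(\h.((f h) g)))) (\b.(\c.b))) p)) q)
Term 2: (((((\a.a) (\b.(\g.(\h.((b h) g))))) p) (((\b.(\g.(\h.((b h) g)))) (\f.(\c.f))) p)) q)
Alpha-equivalence: compare structure up to binder renaming.
Result: True

Answer: yes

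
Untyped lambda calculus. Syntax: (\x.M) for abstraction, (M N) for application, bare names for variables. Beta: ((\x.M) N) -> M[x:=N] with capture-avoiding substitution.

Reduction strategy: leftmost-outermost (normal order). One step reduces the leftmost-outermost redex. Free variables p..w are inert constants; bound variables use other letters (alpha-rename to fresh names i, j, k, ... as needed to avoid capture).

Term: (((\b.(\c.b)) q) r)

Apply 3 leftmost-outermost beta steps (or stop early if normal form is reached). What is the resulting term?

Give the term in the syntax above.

Answer: q

Derivation:
Step 0: (((\b.(\c.b)) q) r)
Step 1: ((\c.q) r)
Step 2: q
Step 3: (normal form reached)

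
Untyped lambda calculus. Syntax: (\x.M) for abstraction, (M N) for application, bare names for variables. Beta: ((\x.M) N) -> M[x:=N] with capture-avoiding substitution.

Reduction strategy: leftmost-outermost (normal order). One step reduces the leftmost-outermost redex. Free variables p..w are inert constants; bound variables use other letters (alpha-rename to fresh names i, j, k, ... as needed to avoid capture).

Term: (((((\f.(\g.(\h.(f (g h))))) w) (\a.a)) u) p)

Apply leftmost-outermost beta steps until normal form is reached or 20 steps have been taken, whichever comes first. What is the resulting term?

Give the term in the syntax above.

Answer: ((w u) p)

Derivation:
Step 0: (((((\f.(\g.(\h.(f (g h))))) w) (\a.a)) u) p)
Step 1: ((((\g.(\h.(w (g h)))) (\a.a)) u) p)
Step 2: (((\h.(w ((\a.a) h))) u) p)
Step 3: ((w ((\a.a) u)) p)
Step 4: ((w u) p)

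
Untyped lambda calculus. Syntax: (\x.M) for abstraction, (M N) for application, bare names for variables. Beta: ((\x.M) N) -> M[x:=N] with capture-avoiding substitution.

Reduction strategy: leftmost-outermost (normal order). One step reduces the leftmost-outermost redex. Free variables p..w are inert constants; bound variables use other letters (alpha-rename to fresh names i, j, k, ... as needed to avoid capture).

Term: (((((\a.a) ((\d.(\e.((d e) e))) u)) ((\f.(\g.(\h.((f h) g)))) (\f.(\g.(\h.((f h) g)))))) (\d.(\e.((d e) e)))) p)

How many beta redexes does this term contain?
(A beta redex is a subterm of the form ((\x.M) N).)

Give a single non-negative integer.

Term: (((((\a.a) ((\d.(\e.((d e) e))) u)) ((\f.(\g.(\h.((f h) g)))) (\f.(\g.(\h.((f h) g)))))) (\d.(\e.((d e) e)))) p)
  Redex: ((\a.a) ((\d.(\e.((d e) e))) u))
  Redex: ((\d.(\e.((d e) e))) u)
  Redex: ((\f.(\g.(\h.((f h) g)))) (\f.(\g.(\h.((f h) g)))))
Total redexes: 3

Answer: 3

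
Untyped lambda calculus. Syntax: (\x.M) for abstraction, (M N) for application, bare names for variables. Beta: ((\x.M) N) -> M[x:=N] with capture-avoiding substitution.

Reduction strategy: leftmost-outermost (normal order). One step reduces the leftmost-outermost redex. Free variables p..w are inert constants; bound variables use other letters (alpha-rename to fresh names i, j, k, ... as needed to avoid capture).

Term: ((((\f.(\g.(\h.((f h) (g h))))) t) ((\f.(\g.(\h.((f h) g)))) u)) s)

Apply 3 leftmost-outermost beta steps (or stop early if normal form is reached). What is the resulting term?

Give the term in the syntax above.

Answer: ((t s) (((\f.(\g.(\h.((f h) g)))) u) s))

Derivation:
Step 0: ((((\f.(\g.(\h.((f h) (g h))))) t) ((\f.(\g.(\h.((f h) g)))) u)) s)
Step 1: (((\g.(\h.((t h) (g h)))) ((\f.(\g.(\h.((f h) g)))) u)) s)
Step 2: ((\h.((t h) (((\f.(\g.(\h.((f h) g)))) u) h))) s)
Step 3: ((t s) (((\f.(\g.(\h.((f h) g)))) u) s))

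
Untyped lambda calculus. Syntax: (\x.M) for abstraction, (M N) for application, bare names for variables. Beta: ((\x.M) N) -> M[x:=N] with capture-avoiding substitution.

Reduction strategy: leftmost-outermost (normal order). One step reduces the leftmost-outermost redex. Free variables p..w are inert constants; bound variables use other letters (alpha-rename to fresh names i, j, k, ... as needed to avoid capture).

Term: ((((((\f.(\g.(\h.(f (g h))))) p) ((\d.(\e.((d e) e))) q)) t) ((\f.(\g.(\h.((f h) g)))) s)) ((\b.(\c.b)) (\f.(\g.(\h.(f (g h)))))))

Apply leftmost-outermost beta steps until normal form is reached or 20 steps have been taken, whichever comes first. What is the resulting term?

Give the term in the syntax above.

Answer: (((p ((q t) t)) (\g.(\h.((s h) g)))) (\c.(\f.(\g.(\h.(f (g h)))))))

Derivation:
Step 0: ((((((\f.(\g.(\h.(f (g h))))) p) ((\d.(\e.((d e) e))) q)) t) ((\f.(\g.(\h.((f h) g)))) s)) ((\b.(\c.b)) (\f.(\g.(\h.(f (g h)))))))
Step 1: (((((\g.(\h.(p (g h)))) ((\d.(\e.((d e) e))) q)) t) ((\f.(\g.(\h.((f h) g)))) s)) ((\b.(\c.b)) (\f.(\g.(\h.(f (g h)))))))
Step 2: ((((\h.(p (((\d.(\e.((d e) e))) q) h))) t) ((\f.(\g.(\h.((f h) g)))) s)) ((\b.(\c.b)) (\f.(\g.(\h.(f (g h)))))))
Step 3: (((p (((\d.(\e.((d e) e))) q) t)) ((\f.(\g.(\h.((f h) g)))) s)) ((\b.(\c.b)) (\f.(\g.(\h.(f (g h)))))))
Step 4: (((p ((\e.((q e) e)) t)) ((\f.(\g.(\h.((f h) g)))) s)) ((\b.(\c.b)) (\f.(\g.(\h.(f (g h)))))))
Step 5: (((p ((q t) t)) ((\f.(\g.(\h.((f h) g)))) s)) ((\b.(\c.b)) (\f.(\g.(\h.(f (g h)))))))
Step 6: (((p ((q t) t)) (\g.(\h.((s h) g)))) ((\b.(\c.b)) (\f.(\g.(\h.(f (g h)))))))
Step 7: (((p ((q t) t)) (\g.(\h.((s h) g)))) (\c.(\f.(\g.(\h.(f (g h)))))))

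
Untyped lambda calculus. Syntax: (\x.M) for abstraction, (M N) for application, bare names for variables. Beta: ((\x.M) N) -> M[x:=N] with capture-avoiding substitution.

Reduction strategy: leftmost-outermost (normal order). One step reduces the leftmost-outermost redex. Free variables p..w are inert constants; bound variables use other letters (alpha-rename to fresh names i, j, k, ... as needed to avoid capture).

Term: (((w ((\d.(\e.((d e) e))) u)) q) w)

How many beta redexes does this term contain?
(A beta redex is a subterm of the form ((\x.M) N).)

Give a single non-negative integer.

Answer: 1

Derivation:
Term: (((w ((\d.(\e.((d e) e))) u)) q) w)
  Redex: ((\d.(\e.((d e) e))) u)
Total redexes: 1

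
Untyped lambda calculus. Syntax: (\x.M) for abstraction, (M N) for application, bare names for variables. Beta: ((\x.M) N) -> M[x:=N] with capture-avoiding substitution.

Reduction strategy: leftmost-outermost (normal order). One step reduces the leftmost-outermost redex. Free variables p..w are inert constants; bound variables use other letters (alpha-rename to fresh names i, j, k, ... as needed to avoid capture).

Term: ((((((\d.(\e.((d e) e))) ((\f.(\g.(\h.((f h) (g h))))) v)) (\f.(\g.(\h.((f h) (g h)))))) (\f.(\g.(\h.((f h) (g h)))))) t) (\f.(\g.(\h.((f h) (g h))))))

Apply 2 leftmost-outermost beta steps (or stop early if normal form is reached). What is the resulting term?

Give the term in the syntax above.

Step 0: ((((((\d.(\e.((d e) e))) ((\f.(\g.(\h.((f h) (g h))))) v)) (\f.(\g.(\h.((f h) (g h)))))) (\f.(\g.(\h.((f h) (g h)))))) t) (\f.(\g.(\h.((f h) (g h))))))
Step 1: (((((\e.((((\f.(\g.(\h.((f h) (g h))))) v) e) e)) (\f.(\g.(\h.((f h) (g h)))))) (\f.(\g.(\h.((f h) (g h)))))) t) (\f.(\g.(\h.((f h) (g h))))))
Step 2: (((((((\f.(\g.(\h.((f h) (g h))))) v) (\f.(\g.(\h.((f h) (g h)))))) (\f.(\g.(\h.((f h) (g h)))))) (\f.(\g.(\h.((f h) (g h)))))) t) (\f.(\g.(\h.((f h) (g h))))))

Answer: (((((((\f.(\g.(\h.((f h) (g h))))) v) (\f.(\g.(\h.((f h) (g h)))))) (\f.(\g.(\h.((f h) (g h)))))) (\f.(\g.(\h.((f h) (g h)))))) t) (\f.(\g.(\h.((f h) (g h))))))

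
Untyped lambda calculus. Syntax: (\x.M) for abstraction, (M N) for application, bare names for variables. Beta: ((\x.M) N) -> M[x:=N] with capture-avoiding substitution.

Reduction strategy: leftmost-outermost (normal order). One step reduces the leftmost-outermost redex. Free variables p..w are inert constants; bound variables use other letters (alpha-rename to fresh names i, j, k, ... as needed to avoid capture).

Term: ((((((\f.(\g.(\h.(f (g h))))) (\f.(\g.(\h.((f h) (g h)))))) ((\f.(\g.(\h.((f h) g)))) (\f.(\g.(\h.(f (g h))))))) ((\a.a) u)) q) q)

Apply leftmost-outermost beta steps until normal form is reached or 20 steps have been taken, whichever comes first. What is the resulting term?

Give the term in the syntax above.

Step 0: ((((((\f.(\g.(\h.(f (g h))))) (\f.(\g.(\h.((f h) (g h)))))) ((\f.(\g.(\h.((f h) g)))) (\f.(\g.(\h.(f (g h))))))) ((\a.a) u)) q) q)
Step 1: (((((\g.(\h.((\f.(\g.(\h.((f h) (g h))))) (g h)))) ((\f.(\g.(\h.((f h) g)))) (\f.(\g.(\h.(f (g h))))))) ((\a.a) u)) q) q)
Step 2: ((((\h.((\f.(\g.(\h.((f h) (g h))))) (((\f.(\g.(\h.((f h) g)))) (\f.(\g.(\h.(f (g h)))))) h))) ((\a.a) u)) q) q)
Step 3: ((((\f.(\g.(\h.((f h) (g h))))) (((\f.(\g.(\h.((f h) g)))) (\f.(\g.(\h.(f (g h)))))) ((\a.a) u))) q) q)
Step 4: (((\g.(\h.(((((\f.(\g.(\h.((f h) g)))) (\f.(\g.(\h.(f (g h)))))) ((\a.a) u)) h) (g h)))) q) q)
Step 5: ((\h.(((((\f.(\g.(\h.((f h) g)))) (\f.(\g.(\h.(f (g h)))))) ((\a.a) u)) h) (q h))) q)
Step 6: (((((\f.(\g.(\h.((f h) g)))) (\f.(\g.(\h.(f (g h)))))) ((\a.a) u)) q) (q q))
Step 7: ((((\g.(\h.(((\f.(\g.(\h.(f (g h))))) h) g))) ((\a.a) u)) q) (q q))
Step 8: (((\h.(((\f.(\g.(\h.(f (g h))))) h) ((\a.a) u))) q) (q q))
Step 9: ((((\f.(\g.(\h.(f (g h))))) q) ((\a.a) u)) (q q))
Step 10: (((\g.(\h.(q (g h)))) ((\a.a) u)) (q q))
Step 11: ((\h.(q (((\a.a) u) h))) (q q))
Step 12: (q (((\a.a) u) (q q)))
Step 13: (q (u (q q)))

Answer: (q (u (q q)))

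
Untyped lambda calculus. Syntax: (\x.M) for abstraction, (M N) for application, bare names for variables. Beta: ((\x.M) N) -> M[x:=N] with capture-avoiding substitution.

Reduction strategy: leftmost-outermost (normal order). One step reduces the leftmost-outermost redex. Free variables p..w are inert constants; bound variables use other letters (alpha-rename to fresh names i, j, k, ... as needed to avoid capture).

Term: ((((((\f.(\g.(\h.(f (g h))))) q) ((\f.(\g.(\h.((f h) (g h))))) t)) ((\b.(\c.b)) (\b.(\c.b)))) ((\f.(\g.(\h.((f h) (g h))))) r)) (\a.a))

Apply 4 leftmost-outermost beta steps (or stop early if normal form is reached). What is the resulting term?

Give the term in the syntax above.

Step 0: ((((((\f.(\g.(\h.(f (g h))))) q) ((\f.(\g.(\h.((f h) (g h))))) t)) ((\b.(\c.b)) (\b.(\c.b)))) ((\f.(\g.(\h.((f h) (g h))))) r)) (\a.a))
Step 1: (((((\g.(\h.(q (g h)))) ((\f.(\g.(\h.((f h) (g h))))) t)) ((\b.(\c.b)) (\b.(\c.b)))) ((\f.(\g.(\h.((f h) (g h))))) r)) (\a.a))
Step 2: ((((\h.(q (((\f.(\g.(\h.((f h) (g h))))) t) h))) ((\b.(\c.b)) (\b.(\c.b)))) ((\f.(\g.(\h.((f h) (g h))))) r)) (\a.a))
Step 3: (((q (((\f.(\g.(\h.((f h) (g h))))) t) ((\b.(\c.b)) (\b.(\c.b))))) ((\f.(\g.(\h.((f h) (g h))))) r)) (\a.a))
Step 4: (((q ((\g.(\h.((t h) (g h)))) ((\b.(\c.b)) (\b.(\c.b))))) ((\f.(\g.(\h.((f h) (g h))))) r)) (\a.a))

Answer: (((q ((\g.(\h.((t h) (g h)))) ((\b.(\c.b)) (\b.(\c.b))))) ((\f.(\g.(\h.((f h) (g h))))) r)) (\a.a))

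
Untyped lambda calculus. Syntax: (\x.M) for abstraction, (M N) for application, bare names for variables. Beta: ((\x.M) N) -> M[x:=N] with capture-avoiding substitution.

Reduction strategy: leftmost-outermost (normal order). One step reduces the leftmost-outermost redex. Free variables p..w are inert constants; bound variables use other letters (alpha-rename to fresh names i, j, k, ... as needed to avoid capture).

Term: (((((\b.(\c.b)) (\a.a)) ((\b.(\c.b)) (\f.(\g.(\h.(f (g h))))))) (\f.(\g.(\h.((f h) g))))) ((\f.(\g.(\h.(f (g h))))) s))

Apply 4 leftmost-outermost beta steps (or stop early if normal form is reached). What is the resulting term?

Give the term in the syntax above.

Answer: (\g.(\h.((((\f.(\g.(\h.(f (g h))))) s) h) g)))

Derivation:
Step 0: (((((\b.(\c.b)) (\a.a)) ((\b.(\c.b)) (\f.(\g.(\h.(f (g h))))))) (\f.(\g.(\h.((f h) g))))) ((\f.(\g.(\h.(f (g h))))) s))
Step 1: ((((\c.(\a.a)) ((\b.(\c.b)) (\f.(\g.(\h.(f (g h))))))) (\f.(\g.(\h.((f h) g))))) ((\f.(\g.(\h.(f (g h))))) s))
Step 2: (((\a.a) (\f.(\g.(\h.((f h) g))))) ((\f.(\g.(\h.(f (g h))))) s))
Step 3: ((\f.(\g.(\h.((f h) g)))) ((\f.(\g.(\h.(f (g h))))) s))
Step 4: (\g.(\h.((((\f.(\g.(\h.(f (g h))))) s) h) g)))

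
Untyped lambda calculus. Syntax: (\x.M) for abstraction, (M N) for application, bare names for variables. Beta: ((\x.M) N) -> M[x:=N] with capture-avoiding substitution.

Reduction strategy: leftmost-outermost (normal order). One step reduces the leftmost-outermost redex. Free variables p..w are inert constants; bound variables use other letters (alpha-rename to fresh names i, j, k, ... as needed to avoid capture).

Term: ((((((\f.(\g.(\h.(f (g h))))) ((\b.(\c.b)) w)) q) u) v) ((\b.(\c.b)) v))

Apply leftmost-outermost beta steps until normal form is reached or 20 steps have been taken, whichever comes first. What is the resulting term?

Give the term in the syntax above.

Step 0: ((((((\f.(\g.(\h.(f (g h))))) ((\b.(\c.b)) w)) q) u) v) ((\b.(\c.b)) v))
Step 1: (((((\g.(\h.(((\b.(\c.b)) w) (g h)))) q) u) v) ((\b.(\c.b)) v))
Step 2: ((((\h.(((\b.(\c.b)) w) (q h))) u) v) ((\b.(\c.b)) v))
Step 3: (((((\b.(\c.b)) w) (q u)) v) ((\b.(\c.b)) v))
Step 4: ((((\c.w) (q u)) v) ((\b.(\c.b)) v))
Step 5: ((w v) ((\b.(\c.b)) v))
Step 6: ((w v) (\c.v))

Answer: ((w v) (\c.v))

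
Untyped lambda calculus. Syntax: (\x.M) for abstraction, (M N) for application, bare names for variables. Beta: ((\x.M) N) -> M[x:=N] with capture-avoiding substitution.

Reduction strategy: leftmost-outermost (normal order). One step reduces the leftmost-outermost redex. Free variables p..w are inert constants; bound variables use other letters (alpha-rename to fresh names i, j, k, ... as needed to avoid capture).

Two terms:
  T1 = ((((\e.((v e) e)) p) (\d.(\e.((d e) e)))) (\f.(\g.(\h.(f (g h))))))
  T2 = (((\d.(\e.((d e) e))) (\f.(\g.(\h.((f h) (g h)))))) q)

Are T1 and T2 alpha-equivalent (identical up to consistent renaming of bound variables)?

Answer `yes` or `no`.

Term 1: ((((\e.((v e) e)) p) (\d.(\e.((d e) e)))) (\f.(\g.(\h.(f (g h))))))
Term 2: (((\d.(\e.((d e) e))) (\f.(\g.(\h.((f h) (g h)))))) q)
Alpha-equivalence: compare structure up to binder renaming.
Result: False

Answer: no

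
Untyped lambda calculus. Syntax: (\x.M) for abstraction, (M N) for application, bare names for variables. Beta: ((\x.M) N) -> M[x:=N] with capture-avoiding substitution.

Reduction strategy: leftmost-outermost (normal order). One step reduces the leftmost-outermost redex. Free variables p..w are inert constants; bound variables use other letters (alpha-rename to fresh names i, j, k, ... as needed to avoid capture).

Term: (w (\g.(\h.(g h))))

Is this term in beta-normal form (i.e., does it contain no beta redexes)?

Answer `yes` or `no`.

Term: (w (\g.(\h.(g h))))
No beta redexes found.

Answer: yes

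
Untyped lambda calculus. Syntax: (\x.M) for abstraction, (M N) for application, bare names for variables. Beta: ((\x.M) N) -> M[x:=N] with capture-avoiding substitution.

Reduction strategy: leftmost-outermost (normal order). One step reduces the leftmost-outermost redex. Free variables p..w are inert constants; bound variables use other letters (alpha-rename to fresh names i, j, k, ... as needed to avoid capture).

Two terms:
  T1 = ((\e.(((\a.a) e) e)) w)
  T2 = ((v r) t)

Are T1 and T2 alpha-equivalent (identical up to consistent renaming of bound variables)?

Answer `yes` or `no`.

Term 1: ((\e.(((\a.a) e) e)) w)
Term 2: ((v r) t)
Alpha-equivalence: compare structure up to binder renaming.
Result: False

Answer: no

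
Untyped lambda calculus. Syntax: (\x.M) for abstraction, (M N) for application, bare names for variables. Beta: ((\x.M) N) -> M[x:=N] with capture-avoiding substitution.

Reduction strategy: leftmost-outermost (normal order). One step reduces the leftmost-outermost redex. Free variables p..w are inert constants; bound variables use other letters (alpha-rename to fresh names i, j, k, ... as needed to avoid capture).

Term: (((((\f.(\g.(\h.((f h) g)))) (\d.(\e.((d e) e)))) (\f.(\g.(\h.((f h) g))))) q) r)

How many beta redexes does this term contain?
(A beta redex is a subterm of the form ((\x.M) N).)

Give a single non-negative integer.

Answer: 1

Derivation:
Term: (((((\f.(\g.(\h.((f h) g)))) (\d.(\e.((d e) e)))) (\f.(\g.(\h.((f h) g))))) q) r)
  Redex: ((\f.(\g.(\h.((f h) g)))) (\d.(\e.((d e) e))))
Total redexes: 1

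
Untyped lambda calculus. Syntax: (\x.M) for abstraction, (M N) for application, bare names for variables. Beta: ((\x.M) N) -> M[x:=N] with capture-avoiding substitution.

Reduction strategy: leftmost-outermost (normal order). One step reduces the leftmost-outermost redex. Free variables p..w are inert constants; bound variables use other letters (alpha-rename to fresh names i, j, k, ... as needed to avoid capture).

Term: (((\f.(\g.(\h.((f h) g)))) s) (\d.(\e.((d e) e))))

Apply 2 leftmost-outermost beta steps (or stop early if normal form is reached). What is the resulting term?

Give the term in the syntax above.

Answer: (\h.((s h) (\d.(\e.((d e) e)))))

Derivation:
Step 0: (((\f.(\g.(\h.((f h) g)))) s) (\d.(\e.((d e) e))))
Step 1: ((\g.(\h.((s h) g))) (\d.(\e.((d e) e))))
Step 2: (\h.((s h) (\d.(\e.((d e) e)))))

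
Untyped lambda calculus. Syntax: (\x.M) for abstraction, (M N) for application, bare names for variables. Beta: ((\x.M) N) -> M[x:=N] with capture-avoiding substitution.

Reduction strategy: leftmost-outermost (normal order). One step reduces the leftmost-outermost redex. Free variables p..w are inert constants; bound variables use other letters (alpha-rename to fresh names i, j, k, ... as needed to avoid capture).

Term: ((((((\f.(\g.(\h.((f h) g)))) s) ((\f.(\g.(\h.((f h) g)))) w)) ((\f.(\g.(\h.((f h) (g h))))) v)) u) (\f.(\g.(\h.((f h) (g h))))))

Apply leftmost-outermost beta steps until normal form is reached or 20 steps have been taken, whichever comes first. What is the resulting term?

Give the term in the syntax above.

Answer: ((((s (\g.(\h.((v h) (g h))))) (\g.(\h.((w h) g)))) u) (\f.(\g.(\h.((f h) (g h))))))

Derivation:
Step 0: ((((((\f.(\g.(\h.((f h) g)))) s) ((\f.(\g.(\h.((f h) g)))) w)) ((\f.(\g.(\h.((f h) (g h))))) v)) u) (\f.(\g.(\h.((f h) (g h))))))
Step 1: (((((\g.(\h.((s h) g))) ((\f.(\g.(\h.((f h) g)))) w)) ((\f.(\g.(\h.((f h) (g h))))) v)) u) (\f.(\g.(\h.((f h) (g h))))))
Step 2: ((((\h.((s h) ((\f.(\g.(\h.((f h) g)))) w))) ((\f.(\g.(\h.((f h) (g h))))) v)) u) (\f.(\g.(\h.((f h) (g h))))))
Step 3: ((((s ((\f.(\g.(\h.((f h) (g h))))) v)) ((\f.(\g.(\h.((f h) g)))) w)) u) (\f.(\g.(\h.((f h) (g h))))))
Step 4: ((((s (\g.(\h.((v h) (g h))))) ((\f.(\g.(\h.((f h) g)))) w)) u) (\f.(\g.(\h.((f h) (g h))))))
Step 5: ((((s (\g.(\h.((v h) (g h))))) (\g.(\h.((w h) g)))) u) (\f.(\g.(\h.((f h) (g h))))))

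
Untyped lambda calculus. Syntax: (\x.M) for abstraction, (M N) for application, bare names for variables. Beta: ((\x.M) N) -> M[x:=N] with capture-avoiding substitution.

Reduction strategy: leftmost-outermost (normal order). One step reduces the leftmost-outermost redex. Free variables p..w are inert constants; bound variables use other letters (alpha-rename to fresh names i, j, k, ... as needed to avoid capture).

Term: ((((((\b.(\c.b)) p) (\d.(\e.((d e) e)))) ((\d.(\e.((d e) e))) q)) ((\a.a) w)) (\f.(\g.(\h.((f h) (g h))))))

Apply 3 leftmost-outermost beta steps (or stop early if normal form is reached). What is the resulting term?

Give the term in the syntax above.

Answer: (((p (\e.((q e) e))) ((\a.a) w)) (\f.(\g.(\h.((f h) (g h))))))

Derivation:
Step 0: ((((((\b.(\c.b)) p) (\d.(\e.((d e) e)))) ((\d.(\e.((d e) e))) q)) ((\a.a) w)) (\f.(\g.(\h.((f h) (g h))))))
Step 1: (((((\c.p) (\d.(\e.((d e) e)))) ((\d.(\e.((d e) e))) q)) ((\a.a) w)) (\f.(\g.(\h.((f h) (g h))))))
Step 2: (((p ((\d.(\e.((d e) e))) q)) ((\a.a) w)) (\f.(\g.(\h.((f h) (g h))))))
Step 3: (((p (\e.((q e) e))) ((\a.a) w)) (\f.(\g.(\h.((f h) (g h))))))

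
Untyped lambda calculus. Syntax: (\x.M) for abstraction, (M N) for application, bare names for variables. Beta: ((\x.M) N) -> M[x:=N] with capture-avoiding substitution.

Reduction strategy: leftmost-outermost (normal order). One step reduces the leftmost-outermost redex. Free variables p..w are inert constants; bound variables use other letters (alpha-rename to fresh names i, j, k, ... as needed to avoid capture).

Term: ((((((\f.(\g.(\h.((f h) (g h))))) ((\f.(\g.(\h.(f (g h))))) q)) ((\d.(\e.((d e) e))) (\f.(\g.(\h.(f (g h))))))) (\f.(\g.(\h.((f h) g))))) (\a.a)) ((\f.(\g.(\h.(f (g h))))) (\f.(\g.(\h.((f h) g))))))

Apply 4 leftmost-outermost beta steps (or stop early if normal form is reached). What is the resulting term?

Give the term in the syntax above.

Answer: (((((\g.(\h.(q (g h)))) (\f.(\g.(\h.((f h) g))))) (((\d.(\e.((d e) e))) (\f.(\g.(\h.(f (g h)))))) (\f.(\g.(\h.((f h) g)))))) (\a.a)) ((\f.(\g.(\h.(f (g h))))) (\f.(\g.(\h.((f h) g))))))

Derivation:
Step 0: ((((((\f.(\g.(\h.((f h) (g h))))) ((\f.(\g.(\h.(f (g h))))) q)) ((\d.(\e.((d e) e))) (\f.(\g.(\h.(f (g h))))))) (\f.(\g.(\h.((f h) g))))) (\a.a)) ((\f.(\g.(\h.(f (g h))))) (\f.(\g.(\h.((f h) g))))))
Step 1: (((((\g.(\h.((((\f.(\g.(\h.(f (g h))))) q) h) (g h)))) ((\d.(\e.((d e) e))) (\f.(\g.(\h.(f (g h))))))) (\f.(\g.(\h.((f h) g))))) (\a.a)) ((\f.(\g.(\h.(f (g h))))) (\f.(\g.(\h.((f h) g))))))
Step 2: ((((\h.((((\f.(\g.(\h.(f (g h))))) q) h) (((\d.(\e.((d e) e))) (\f.(\g.(\h.(f (g h)))))) h))) (\f.(\g.(\h.((f h) g))))) (\a.a)) ((\f.(\g.(\h.(f (g h))))) (\f.(\g.(\h.((f h) g))))))
Step 3: ((((((\f.(\g.(\h.(f (g h))))) q) (\f.(\g.(\h.((f h) g))))) (((\d.(\e.((d e) e))) (\f.(\g.(\h.(f (g h)))))) (\f.(\g.(\h.((f h) g)))))) (\a.a)) ((\f.(\g.(\h.(f (g h))))) (\f.(\g.(\h.((f h) g))))))
Step 4: (((((\g.(\h.(q (g h)))) (\f.(\g.(\h.((f h) g))))) (((\d.(\e.((d e) e))) (\f.(\g.(\h.(f (g h)))))) (\f.(\g.(\h.((f h) g)))))) (\a.a)) ((\f.(\g.(\h.(f (g h))))) (\f.(\g.(\h.((f h) g))))))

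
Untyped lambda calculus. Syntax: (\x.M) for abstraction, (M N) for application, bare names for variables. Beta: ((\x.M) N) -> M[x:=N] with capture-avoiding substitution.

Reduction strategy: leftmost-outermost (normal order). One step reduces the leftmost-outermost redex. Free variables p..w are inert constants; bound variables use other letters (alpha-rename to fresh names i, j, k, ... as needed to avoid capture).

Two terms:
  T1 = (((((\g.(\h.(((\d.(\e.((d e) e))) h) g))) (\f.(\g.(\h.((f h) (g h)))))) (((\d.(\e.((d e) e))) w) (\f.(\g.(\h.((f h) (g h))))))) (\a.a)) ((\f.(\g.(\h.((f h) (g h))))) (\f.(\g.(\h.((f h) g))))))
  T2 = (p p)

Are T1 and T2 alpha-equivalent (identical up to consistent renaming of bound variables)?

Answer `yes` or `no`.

Term 1: (((((\g.(\h.(((\d.(\e.((d e) e))) h) g))) (\f.(\g.(\h.((f h) (g h)))))) (((\d.(\e.((d e) e))) w) (\f.(\g.(\h.((f h) (g h))))))) (\a.a)) ((\f.(\g.(\h.((f h) (g h))))) (\f.(\g.(\h.((f h) g))))))
Term 2: (p p)
Alpha-equivalence: compare structure up to binder renaming.
Result: False

Answer: no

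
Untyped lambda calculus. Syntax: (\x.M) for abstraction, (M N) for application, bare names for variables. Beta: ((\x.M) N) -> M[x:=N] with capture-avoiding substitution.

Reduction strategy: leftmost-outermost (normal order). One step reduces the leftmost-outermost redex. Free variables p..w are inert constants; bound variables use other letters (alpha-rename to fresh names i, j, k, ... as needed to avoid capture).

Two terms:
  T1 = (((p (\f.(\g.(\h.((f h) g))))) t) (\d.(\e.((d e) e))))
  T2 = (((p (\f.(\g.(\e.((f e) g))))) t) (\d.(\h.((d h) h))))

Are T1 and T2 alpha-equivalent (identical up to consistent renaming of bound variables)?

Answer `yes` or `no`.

Term 1: (((p (\f.(\g.(\h.((f h) g))))) t) (\d.(\e.((d e) e))))
Term 2: (((p (\f.(\g.(\e.((f e) g))))) t) (\d.(\h.((d h) h))))
Alpha-equivalence: compare structure up to binder renaming.
Result: True

Answer: yes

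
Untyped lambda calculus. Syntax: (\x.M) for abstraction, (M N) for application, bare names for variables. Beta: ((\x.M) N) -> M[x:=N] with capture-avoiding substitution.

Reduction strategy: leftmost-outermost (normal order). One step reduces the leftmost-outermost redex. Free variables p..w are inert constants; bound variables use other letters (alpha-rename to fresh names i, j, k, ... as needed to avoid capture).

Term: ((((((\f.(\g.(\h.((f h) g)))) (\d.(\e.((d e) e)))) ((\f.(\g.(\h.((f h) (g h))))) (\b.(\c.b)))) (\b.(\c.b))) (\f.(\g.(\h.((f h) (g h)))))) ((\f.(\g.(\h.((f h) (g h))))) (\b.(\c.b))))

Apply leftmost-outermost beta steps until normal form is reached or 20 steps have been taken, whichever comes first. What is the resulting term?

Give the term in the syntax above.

Answer: (\g.(\h.h))

Derivation:
Step 0: ((((((\f.(\g.(\h.((f h) g)))) (\d.(\e.((d e) e)))) ((\f.(\g.(\h.((f h) (g h))))) (\b.(\c.b)))) (\b.(\c.b))) (\f.(\g.(\h.((f h) (g h)))))) ((\f.(\g.(\h.((f h) (g h))))) (\b.(\c.b))))
Step 1: (((((\g.(\h.(((\d.(\e.((d e) e))) h) g))) ((\f.(\g.(\h.((f h) (g h))))) (\b.(\c.b)))) (\b.(\c.b))) (\f.(\g.(\h.((f h) (g h)))))) ((\f.(\g.(\h.((f h) (g h))))) (\b.(\c.b))))
Step 2: ((((\h.(((\d.(\e.((d e) e))) h) ((\f.(\g.(\h.((f h) (g h))))) (\b.(\c.b))))) (\b.(\c.b))) (\f.(\g.(\h.((f h) (g h)))))) ((\f.(\g.(\h.((f h) (g h))))) (\b.(\c.b))))
Step 3: (((((\d.(\e.((d e) e))) (\b.(\c.b))) ((\f.(\g.(\h.((f h) (g h))))) (\b.(\c.b)))) (\f.(\g.(\h.((f h) (g h)))))) ((\f.(\g.(\h.((f h) (g h))))) (\b.(\c.b))))
Step 4: ((((\e.(((\b.(\c.b)) e) e)) ((\f.(\g.(\h.((f h) (g h))))) (\b.(\c.b)))) (\f.(\g.(\h.((f h) (g h)))))) ((\f.(\g.(\h.((f h) (g h))))) (\b.(\c.b))))
Step 5: (((((\b.(\c.b)) ((\f.(\g.(\h.((f h) (g h))))) (\b.(\c.b)))) ((\f.(\g.(\h.((f h) (g h))))) (\b.(\c.b)))) (\f.(\g.(\h.((f h) (g h)))))) ((\f.(\g.(\h.((f h) (g h))))) (\b.(\c.b))))
Step 6: ((((\c.((\f.(\g.(\h.((f h) (g h))))) (\b.(\c.b)))) ((\f.(\g.(\h.((f h) (g h))))) (\b.(\c.b)))) (\f.(\g.(\h.((f h) (g h)))))) ((\f.(\g.(\h.((f h) (g h))))) (\b.(\c.b))))
Step 7: ((((\f.(\g.(\h.((f h) (g h))))) (\b.(\c.b))) (\f.(\g.(\h.((f h) (g h)))))) ((\f.(\g.(\h.((f h) (g h))))) (\b.(\c.b))))
Step 8: (((\g.(\h.(((\b.(\c.b)) h) (g h)))) (\f.(\g.(\h.((f h) (g h)))))) ((\f.(\g.(\h.((f h) (g h))))) (\b.(\c.b))))
Step 9: ((\h.(((\b.(\c.b)) h) ((\f.(\g.(\h.((f h) (g h))))) h))) ((\f.(\g.(\h.((f h) (g h))))) (\b.(\c.b))))
Step 10: (((\b.(\c.b)) ((\f.(\g.(\h.((f h) (g h))))) (\b.(\c.b)))) ((\f.(\g.(\h.((f h) (g h))))) ((\f.(\g.(\h.((f h) (g h))))) (\b.(\c.b)))))
Step 11: ((\c.((\f.(\g.(\h.((f h) (g h))))) (\b.(\c.b)))) ((\f.(\g.(\h.((f h) (g h))))) ((\f.(\g.(\h.((f h) (g h))))) (\b.(\c.b)))))
Step 12: ((\f.(\g.(\h.((f h) (g h))))) (\b.(\c.b)))
Step 13: (\g.(\h.(((\b.(\c.b)) h) (g h))))
Step 14: (\g.(\h.((\c.h) (g h))))
Step 15: (\g.(\h.h))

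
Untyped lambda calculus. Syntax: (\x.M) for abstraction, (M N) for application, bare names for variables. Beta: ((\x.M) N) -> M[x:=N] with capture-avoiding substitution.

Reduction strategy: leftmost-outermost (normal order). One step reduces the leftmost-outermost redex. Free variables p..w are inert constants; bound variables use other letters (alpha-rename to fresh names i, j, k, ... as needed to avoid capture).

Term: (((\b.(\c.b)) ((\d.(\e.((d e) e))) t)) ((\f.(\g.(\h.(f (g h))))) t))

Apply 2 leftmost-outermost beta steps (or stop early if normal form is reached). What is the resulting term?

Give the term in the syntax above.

Step 0: (((\b.(\c.b)) ((\d.(\e.((d e) e))) t)) ((\f.(\g.(\h.(f (g h))))) t))
Step 1: ((\c.((\d.(\e.((d e) e))) t)) ((\f.(\g.(\h.(f (g h))))) t))
Step 2: ((\d.(\e.((d e) e))) t)

Answer: ((\d.(\e.((d e) e))) t)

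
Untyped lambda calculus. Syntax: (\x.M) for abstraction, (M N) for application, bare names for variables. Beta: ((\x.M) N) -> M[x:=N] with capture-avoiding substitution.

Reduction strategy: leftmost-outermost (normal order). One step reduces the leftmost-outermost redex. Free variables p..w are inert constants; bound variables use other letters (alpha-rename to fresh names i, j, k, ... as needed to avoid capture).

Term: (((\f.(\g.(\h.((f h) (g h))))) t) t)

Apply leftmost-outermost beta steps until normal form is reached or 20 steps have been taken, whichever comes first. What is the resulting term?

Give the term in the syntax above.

Answer: (\h.((t h) (t h)))

Derivation:
Step 0: (((\f.(\g.(\h.((f h) (g h))))) t) t)
Step 1: ((\g.(\h.((t h) (g h)))) t)
Step 2: (\h.((t h) (t h)))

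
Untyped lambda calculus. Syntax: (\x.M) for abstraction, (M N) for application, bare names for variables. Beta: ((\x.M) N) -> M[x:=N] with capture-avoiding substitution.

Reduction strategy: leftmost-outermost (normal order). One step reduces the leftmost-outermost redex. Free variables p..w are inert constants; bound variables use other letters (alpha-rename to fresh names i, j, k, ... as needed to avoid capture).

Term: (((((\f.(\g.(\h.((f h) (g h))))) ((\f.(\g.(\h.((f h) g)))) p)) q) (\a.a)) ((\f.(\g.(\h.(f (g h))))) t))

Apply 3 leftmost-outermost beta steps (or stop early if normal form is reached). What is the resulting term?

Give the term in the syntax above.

Step 0: (((((\f.(\g.(\h.((f h) (g h))))) ((\f.(\g.(\h.((f h) g)))) p)) q) (\a.a)) ((\f.(\g.(\h.(f (g h))))) t))
Step 1: ((((\g.(\h.((((\f.(\g.(\h.((f h) g)))) p) h) (g h)))) q) (\a.a)) ((\f.(\g.(\h.(f (g h))))) t))
Step 2: (((\h.((((\f.(\g.(\h.((f h) g)))) p) h) (q h))) (\a.a)) ((\f.(\g.(\h.(f (g h))))) t))
Step 3: (((((\f.(\g.(\h.((f h) g)))) p) (\a.a)) (q (\a.a))) ((\f.(\g.(\h.(f (g h))))) t))

Answer: (((((\f.(\g.(\h.((f h) g)))) p) (\a.a)) (q (\a.a))) ((\f.(\g.(\h.(f (g h))))) t))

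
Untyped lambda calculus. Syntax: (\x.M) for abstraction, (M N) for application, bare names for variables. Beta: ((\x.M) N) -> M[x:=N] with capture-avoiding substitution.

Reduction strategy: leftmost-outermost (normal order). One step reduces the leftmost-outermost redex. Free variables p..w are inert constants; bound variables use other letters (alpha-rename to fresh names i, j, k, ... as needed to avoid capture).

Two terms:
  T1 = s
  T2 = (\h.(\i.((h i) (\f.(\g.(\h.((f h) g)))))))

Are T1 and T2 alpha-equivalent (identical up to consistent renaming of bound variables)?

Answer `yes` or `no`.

Answer: no

Derivation:
Term 1: s
Term 2: (\h.(\i.((h i) (\f.(\g.(\h.((f h) g)))))))
Alpha-equivalence: compare structure up to binder renaming.
Result: False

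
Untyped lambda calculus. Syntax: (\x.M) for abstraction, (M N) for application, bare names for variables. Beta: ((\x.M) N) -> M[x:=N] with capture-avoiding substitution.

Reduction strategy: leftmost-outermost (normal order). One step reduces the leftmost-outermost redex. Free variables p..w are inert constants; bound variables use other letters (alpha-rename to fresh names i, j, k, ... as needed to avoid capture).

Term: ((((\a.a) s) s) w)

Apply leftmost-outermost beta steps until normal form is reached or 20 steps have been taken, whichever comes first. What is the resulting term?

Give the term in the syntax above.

Answer: ((s s) w)

Derivation:
Step 0: ((((\a.a) s) s) w)
Step 1: ((s s) w)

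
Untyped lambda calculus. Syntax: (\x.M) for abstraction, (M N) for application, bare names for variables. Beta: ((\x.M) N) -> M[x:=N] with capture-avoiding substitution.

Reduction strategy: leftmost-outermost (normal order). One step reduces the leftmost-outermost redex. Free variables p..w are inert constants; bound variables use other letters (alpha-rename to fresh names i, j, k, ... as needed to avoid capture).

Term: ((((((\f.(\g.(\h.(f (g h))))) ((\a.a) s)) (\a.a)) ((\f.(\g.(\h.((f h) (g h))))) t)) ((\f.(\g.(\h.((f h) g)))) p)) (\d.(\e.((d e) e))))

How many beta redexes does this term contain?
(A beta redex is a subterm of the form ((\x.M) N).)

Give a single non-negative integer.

Term: ((((((\f.(\g.(\h.(f (g h))))) ((\a.a) s)) (\a.a)) ((\f.(\g.(\h.((f h) (g h))))) t)) ((\f.(\g.(\h.((f h) g)))) p)) (\d.(\e.((d e) e))))
  Redex: ((\f.(\g.(\h.(f (g h))))) ((\a.a) s))
  Redex: ((\a.a) s)
  Redex: ((\f.(\g.(\h.((f h) (g h))))) t)
  Redex: ((\f.(\g.(\h.((f h) g)))) p)
Total redexes: 4

Answer: 4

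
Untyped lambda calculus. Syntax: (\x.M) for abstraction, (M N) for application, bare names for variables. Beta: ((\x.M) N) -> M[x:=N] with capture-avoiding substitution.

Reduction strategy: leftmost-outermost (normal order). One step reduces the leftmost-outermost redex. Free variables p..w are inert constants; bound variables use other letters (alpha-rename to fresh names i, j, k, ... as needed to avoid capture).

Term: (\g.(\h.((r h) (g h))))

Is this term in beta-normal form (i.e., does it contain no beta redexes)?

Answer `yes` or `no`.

Term: (\g.(\h.((r h) (g h))))
No beta redexes found.

Answer: yes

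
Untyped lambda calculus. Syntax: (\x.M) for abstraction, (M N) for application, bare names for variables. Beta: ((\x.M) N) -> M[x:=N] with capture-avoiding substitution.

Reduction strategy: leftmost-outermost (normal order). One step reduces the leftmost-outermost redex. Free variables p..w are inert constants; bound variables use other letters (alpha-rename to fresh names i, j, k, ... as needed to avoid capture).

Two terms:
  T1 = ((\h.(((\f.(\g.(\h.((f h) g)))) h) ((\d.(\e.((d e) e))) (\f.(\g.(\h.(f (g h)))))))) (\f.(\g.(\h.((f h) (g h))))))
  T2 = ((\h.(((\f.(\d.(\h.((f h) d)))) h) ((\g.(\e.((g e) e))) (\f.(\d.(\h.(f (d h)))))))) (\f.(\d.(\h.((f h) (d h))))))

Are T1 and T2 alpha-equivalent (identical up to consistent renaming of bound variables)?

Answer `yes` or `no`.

Term 1: ((\h.(((\f.(\g.(\h.((f h) g)))) h) ((\d.(\e.((d e) e))) (\f.(\g.(\h.(f (g h)))))))) (\f.(\g.(\h.((f h) (g h))))))
Term 2: ((\h.(((\f.(\d.(\h.((f h) d)))) h) ((\g.(\e.((g e) e))) (\f.(\d.(\h.(f (d h)))))))) (\f.(\d.(\h.((f h) (d h))))))
Alpha-equivalence: compare structure up to binder renaming.
Result: True

Answer: yes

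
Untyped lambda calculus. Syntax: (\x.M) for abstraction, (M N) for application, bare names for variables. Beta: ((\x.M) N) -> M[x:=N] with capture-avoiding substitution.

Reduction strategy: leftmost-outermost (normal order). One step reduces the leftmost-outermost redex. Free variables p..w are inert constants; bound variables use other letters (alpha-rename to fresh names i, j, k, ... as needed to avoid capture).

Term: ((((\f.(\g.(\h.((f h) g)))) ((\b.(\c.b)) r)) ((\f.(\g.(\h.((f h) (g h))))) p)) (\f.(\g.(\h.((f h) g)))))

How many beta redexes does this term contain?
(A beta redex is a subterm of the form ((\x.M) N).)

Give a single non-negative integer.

Term: ((((\f.(\g.(\h.((f h) g)))) ((\b.(\c.b)) r)) ((\f.(\g.(\h.((f h) (g h))))) p)) (\f.(\g.(\h.((f h) g)))))
  Redex: ((\f.(\g.(\h.((f h) g)))) ((\b.(\c.b)) r))
  Redex: ((\b.(\c.b)) r)
  Redex: ((\f.(\g.(\h.((f h) (g h))))) p)
Total redexes: 3

Answer: 3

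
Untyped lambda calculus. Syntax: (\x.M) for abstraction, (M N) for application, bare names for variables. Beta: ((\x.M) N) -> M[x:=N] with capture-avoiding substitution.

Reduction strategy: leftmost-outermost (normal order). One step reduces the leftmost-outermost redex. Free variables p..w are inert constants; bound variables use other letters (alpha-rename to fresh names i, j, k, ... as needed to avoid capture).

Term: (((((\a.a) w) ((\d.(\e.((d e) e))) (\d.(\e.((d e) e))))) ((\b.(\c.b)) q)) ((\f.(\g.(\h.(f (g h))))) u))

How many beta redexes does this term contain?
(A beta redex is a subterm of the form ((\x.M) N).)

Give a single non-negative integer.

Answer: 4

Derivation:
Term: (((((\a.a) w) ((\d.(\e.((d e) e))) (\d.(\e.((d e) e))))) ((\b.(\c.b)) q)) ((\f.(\g.(\h.(f (g h))))) u))
  Redex: ((\a.a) w)
  Redex: ((\d.(\e.((d e) e))) (\d.(\e.((d e) e))))
  Redex: ((\b.(\c.b)) q)
  Redex: ((\f.(\g.(\h.(f (g h))))) u)
Total redexes: 4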